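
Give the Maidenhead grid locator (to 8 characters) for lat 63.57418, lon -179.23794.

AP03jn17

Offset from 180°W / 90°S: lon 0.76206°, lat 153.57418°.
Field: lon ⌊0.76206/20⌋ = 0 → A; lat ⌊153.57418/10⌋ = 15 → P.
Square: lon ⌊0.76206/2⌋ = 0; lat ⌊3.57418/1⌋ = 3.
Subsquare: lon ⌊0.76206/0.0833333⌋ = 9 → j; lat ⌊0.57418/0.0416667⌋ = 13 → n.
Extended square: lon ⌊0.01206/0.00833333⌋ = 1; lat ⌊0.03251/0.00416667⌋ = 7.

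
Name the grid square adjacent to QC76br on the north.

Latitude subsquare r = 17; +1 → 18 = s.
The longitude characters are unchanged.

QC76bs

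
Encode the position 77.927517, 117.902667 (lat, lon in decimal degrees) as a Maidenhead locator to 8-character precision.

Offset from 180°W / 90°S: lon 297.90267°, lat 167.92752°.
Field: lon ⌊297.90267/20⌋ = 14 → O; lat ⌊167.92752/10⌋ = 16 → Q.
Square: lon ⌊17.90267/2⌋ = 8; lat ⌊7.92752/1⌋ = 7.
Subsquare: lon ⌊1.90267/0.0833333⌋ = 22 → w; lat ⌊0.92752/0.0416667⌋ = 22 → w.
Extended square: lon ⌊0.06933/0.00833333⌋ = 8; lat ⌊0.01085/0.00416667⌋ = 2.

OQ87ww82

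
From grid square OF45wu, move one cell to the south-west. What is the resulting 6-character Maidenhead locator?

OF45vt

Longitude subsquare w = 22; −1 → 21 = v.
Latitude subsquare u = 20; −1 → 19 = t.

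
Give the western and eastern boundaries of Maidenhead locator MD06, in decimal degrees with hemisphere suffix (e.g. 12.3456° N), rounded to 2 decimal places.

Field M=12, D=3: +12·20° lon, +3·10° lat → SW at lon 60°, lat -60°.
Square 0, 6: +0·2° lon, +6·1° lat → SW at lon 60°, lat -54°.
Cell spans 2° lon × 1° lat.
west 60.00° E, east 62.00° E.

60.00° E, 62.00° E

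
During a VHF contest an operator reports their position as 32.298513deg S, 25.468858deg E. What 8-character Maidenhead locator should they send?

Offset from 180°W / 90°S: lon 205.46886°, lat 57.70149°.
Field (20°×10°, letters A–R): lon ⌊205.46886/20⌋ = 10 → K; lat ⌊57.70149/10⌋ = 5 → F.
Square (2°×1°, digits 0–9): lon ⌊5.46886/2⌋ = 2; lat ⌊7.70149/1⌋ = 7.
Subsquare (5′×2.5′, letters a–x): lon ⌊1.46886/0.0833333⌋ = 17 → r; lat ⌊0.70149/0.0416667⌋ = 16 → q.
Extended square (30″×15″, digits 0–9): lon ⌊0.05219/0.00833333⌋ = 6; lat ⌊0.03482/0.00416667⌋ = 8.

KF27rq68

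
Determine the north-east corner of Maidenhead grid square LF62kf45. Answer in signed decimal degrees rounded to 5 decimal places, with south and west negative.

-37.76667, 52.87500

Field L=11, F=5: +11·20° lon, +5·10° lat → SW at lon 40°, lat -40°.
Square 6, 2: +6·2° lon, +2·1° lat → SW at lon 52°, lat -38°.
Subsquare k=10, f=5: +10·0.0833333° lon, +5·0.0416667° lat → SW at lon 52.8333°, lat -37.7917°.
Extended square 4, 5: +4·0.00833333° lon, +5·0.00416667° lat → SW at lon 52.8667°, lat -37.7708°.
Cell spans 0.00833333° lon × 0.00416667° lat. NE corner is SW corner plus one full cell.
latitude -37.76667, longitude 52.87500.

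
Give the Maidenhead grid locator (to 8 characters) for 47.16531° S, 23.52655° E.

KE12su30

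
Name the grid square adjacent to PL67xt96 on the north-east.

PL77at07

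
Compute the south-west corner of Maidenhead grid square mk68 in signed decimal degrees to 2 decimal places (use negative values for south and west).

18.00, 72.00

Field M=12, K=10: +12·20° lon, +10·10° lat → SW at lon 60°, lat 10°.
Square 6, 8: +6·2° lon, +8·1° lat → SW at lon 72°, lat 18°.
latitude 18.00, longitude 72.00.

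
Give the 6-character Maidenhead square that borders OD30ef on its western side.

OD30df

Longitude subsquare e = 4; −1 → 3 = d.
The latitude characters are unchanged.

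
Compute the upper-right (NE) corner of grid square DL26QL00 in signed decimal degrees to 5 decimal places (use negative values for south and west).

Field D=3, L=11: +3·20° lon, +11·10° lat → SW at lon -120°, lat 20°.
Square 2, 6: +2·2° lon, +6·1° lat → SW at lon -116°, lat 26°.
Subsquare q=16, l=11: +16·0.0833333° lon, +11·0.0416667° lat → SW at lon -114.667°, lat 26.4583°.
Extended square 0, 0: +0·0.00833333° lon, +0·0.00416667° lat → SW at lon -114.667°, lat 26.4583°.
Cell spans 0.00833333° lon × 0.00416667° lat. NE corner is SW corner plus one full cell.
latitude 26.46250, longitude -114.65833.

26.46250, -114.65833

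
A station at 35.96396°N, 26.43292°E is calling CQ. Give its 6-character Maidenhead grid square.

Offset from 180°W / 90°S: lon 206.4329°, lat 125.9640°.
Field (20°×10°, letters A–R): lon ⌊206.4329/20⌋ = 10 → K; lat ⌊125.9640/10⌋ = 12 → M.
Square (2°×1°, digits 0–9): lon ⌊6.4329/2⌋ = 3; lat ⌊5.9640/1⌋ = 5.
Subsquare (5′×2.5′, letters a–x): lon ⌊0.4329/0.0833333⌋ = 5 → f; lat ⌊0.9640/0.0416667⌋ = 23 → x.

KM35fx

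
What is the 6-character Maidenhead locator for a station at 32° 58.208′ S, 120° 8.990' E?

PF07ba

Offset from 180°W / 90°S: lon 300.1498°, lat 57.0299°.
Field: 300.1498/20 → 15 → P, 57.0299/10 → 5 → F; chars PF.
Square: 0.1498/2 → 0, 7.0299/1 → 7; chars 07.
Subsquare: 0.1498/0.0833333 → 1 → b, 0.0299/0.0416667 → 0 → a; chars ba.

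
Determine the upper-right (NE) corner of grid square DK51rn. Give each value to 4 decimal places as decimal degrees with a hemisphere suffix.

11.5833° N, 108.5000° W

Field D=3, K=10: +3·20° lon, +10·10° lat → SW at lon -120°, lat 10°.
Square 5, 1: +5·2° lon, +1·1° lat → SW at lon -110°, lat 11°.
Subsquare r=17, n=13: +17·0.0833333° lon, +13·0.0416667° lat → SW at lon -108.583°, lat 11.5417°.
Cell spans 0.0833333° lon × 0.0416667° lat. NE corner is SW corner plus one full cell.
latitude 11.5833° N, longitude 108.5000° W.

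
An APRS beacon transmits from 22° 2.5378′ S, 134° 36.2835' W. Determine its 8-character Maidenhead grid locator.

Offset from 180°W / 90°S: lon 45.39527°, lat 67.95770°.
Field (20°×10°, letters A–R): lon ⌊45.39527/20⌋ = 2 → C; lat ⌊67.95770/10⌋ = 6 → G.
Square (2°×1°, digits 0–9): lon ⌊5.39527/2⌋ = 2; lat ⌊7.95770/1⌋ = 7.
Subsquare (5′×2.5′, letters a–x): lon ⌊1.39527/0.0833333⌋ = 16 → q; lat ⌊0.95770/0.0416667⌋ = 22 → w.
Extended square (30″×15″, digits 0–9): lon ⌊0.06194/0.00833333⌋ = 7; lat ⌊0.04104/0.00416667⌋ = 9.

CG27qw79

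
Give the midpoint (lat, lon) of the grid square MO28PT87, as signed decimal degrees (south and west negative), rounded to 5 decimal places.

58.82292, 65.32083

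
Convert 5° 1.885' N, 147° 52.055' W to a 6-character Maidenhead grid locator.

BJ65ba

Offset from 180°W / 90°S: lon 32.1324°, lat 95.0314°.
Field: 32.1324/20 → 1 → B, 95.0314/10 → 9 → J; chars BJ.
Square: 12.1324/2 → 6, 5.0314/1 → 5; chars 65.
Subsquare: 0.1324/0.0833333 → 1 → b, 0.0314/0.0416667 → 0 → a; chars ba.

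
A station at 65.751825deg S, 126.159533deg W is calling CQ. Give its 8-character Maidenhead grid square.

CC64wf09

Offset from 180°W / 90°S: lon 53.84047°, lat 24.24818°.
Field: 53.84047/20 → 2 → C, 24.24818/10 → 2 → C; chars CC.
Square: 13.84047/2 → 6, 4.24818/1 → 4; chars 64.
Subsquare: 1.84047/0.0833333 → 22 → w, 0.24818/0.0416667 → 5 → f; chars wf.
Extended square: 0.00713/0.00833333 → 0, 0.03984/0.00416667 → 9; chars 09.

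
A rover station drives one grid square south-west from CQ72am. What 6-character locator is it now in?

Longitude subsquare a = 0; −1 → -1, wraps to 23 = x, carry into square.
Longitude square 7; −1 → 6.
Latitude subsquare m = 12; −1 → 11 = l.

CQ62xl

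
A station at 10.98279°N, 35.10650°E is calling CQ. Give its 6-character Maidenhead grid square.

KK70nx

Offset from 180°W / 90°S: lon 215.1065°, lat 100.9828°.
Field: 215.1065/20 → 10 → K, 100.9828/10 → 10 → K; chars KK.
Square: 15.1065/2 → 7, 0.9828/1 → 0; chars 70.
Subsquare: 1.1065/0.0833333 → 13 → n, 0.9828/0.0416667 → 23 → x; chars nx.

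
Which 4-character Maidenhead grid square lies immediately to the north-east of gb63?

GB74

Longitude square 6; +1 → 7.
Latitude square 3; +1 → 4.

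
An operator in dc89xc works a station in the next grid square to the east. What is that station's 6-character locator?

DC99ac

Longitude subsquare x = 23; +1 → 24, wraps to 0 = a, carry into square.
Longitude square 8; +1 → 9.
The latitude characters are unchanged.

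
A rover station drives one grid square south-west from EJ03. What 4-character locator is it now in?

Longitude square 0; −1 → -1, wraps to 9, carry into field.
Longitude field E = 4; −1 → 3 = D.
Latitude square 3; −1 → 2.

DJ92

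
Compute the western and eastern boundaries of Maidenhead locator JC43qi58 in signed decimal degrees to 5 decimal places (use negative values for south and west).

9.37500, 9.38333

Field J=9, C=2: +9·20° lon, +2·10° lat → SW at lon 0°, lat -70°.
Square 4, 3: +4·2° lon, +3·1° lat → SW at lon 8°, lat -67°.
Subsquare q=16, i=8: +16·0.0833333° lon, +8·0.0416667° lat → SW at lon 9.33333°, lat -66.6667°.
Extended square 5, 8: +5·0.00833333° lon, +8·0.00416667° lat → SW at lon 9.375°, lat -66.6333°.
Cell spans 0.00833333° lon × 0.00416667° lat.
west 9.37500, east 9.38333.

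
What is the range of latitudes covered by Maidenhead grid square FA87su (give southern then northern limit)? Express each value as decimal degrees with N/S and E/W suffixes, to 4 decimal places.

82.1667° S, 82.1250° S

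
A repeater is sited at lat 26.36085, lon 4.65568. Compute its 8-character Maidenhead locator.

JL26hi86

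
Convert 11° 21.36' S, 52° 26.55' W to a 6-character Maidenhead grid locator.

GH38sp

Offset from 180°W / 90°S: lon 127.5575°, lat 78.6440°.
Field: lon ⌊127.5575/20⌋ = 6 → G; lat ⌊78.6440/10⌋ = 7 → H.
Square: lon ⌊7.5575/2⌋ = 3; lat ⌊8.6440/1⌋ = 8.
Subsquare: lon ⌊1.5575/0.0833333⌋ = 18 → s; lat ⌊0.6440/0.0416667⌋ = 15 → p.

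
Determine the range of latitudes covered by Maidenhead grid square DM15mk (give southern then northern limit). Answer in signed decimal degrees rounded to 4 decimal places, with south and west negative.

35.4167, 35.4583

Field D=3, M=12: +3·20° lon, +12·10° lat → SW at lon -120°, lat 30°.
Square 1, 5: +1·2° lon, +5·1° lat → SW at lon -118°, lat 35°.
Subsquare m=12, k=10: +12·0.0833333° lon, +10·0.0416667° lat → SW at lon -117°, lat 35.4167°.
Cell spans 0.0833333° lon × 0.0416667° lat.
south 35.4167, north 35.4583.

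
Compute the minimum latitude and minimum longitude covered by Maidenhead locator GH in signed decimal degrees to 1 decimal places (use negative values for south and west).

-20.0, -60.0

Field G=6, H=7: +6·20° lon, +7·10° lat → SW at lon -60°, lat -20°.
latitude -20.0, longitude -60.0.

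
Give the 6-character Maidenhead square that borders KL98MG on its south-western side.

Longitude subsquare m = 12; −1 → 11 = l.
Latitude subsquare g = 6; −1 → 5 = f.

KL98lf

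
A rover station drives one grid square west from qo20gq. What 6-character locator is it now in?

QO20fq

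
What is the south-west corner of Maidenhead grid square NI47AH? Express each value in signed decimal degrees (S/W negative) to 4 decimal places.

-2.7083, 88.0000

Field N=13, I=8: +13·20° lon, +8·10° lat → SW at lon 80°, lat -10°.
Square 4, 7: +4·2° lon, +7·1° lat → SW at lon 88°, lat -3°.
Subsquare a=0, h=7: +0·0.0833333° lon, +7·0.0416667° lat → SW at lon 88°, lat -2.70833°.
latitude -2.7083, longitude 88.0000.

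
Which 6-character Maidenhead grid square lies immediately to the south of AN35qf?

AN35qe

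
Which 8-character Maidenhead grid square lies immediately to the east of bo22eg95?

BO22fg05

Longitude extended square 9; +1 → 10, wraps to 0, carry into subsquare.
Longitude subsquare e = 4; +1 → 5 = f.
The latitude characters are unchanged.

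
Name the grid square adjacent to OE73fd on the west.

OE73ed

Longitude subsquare f = 5; −1 → 4 = e.
The latitude characters are unchanged.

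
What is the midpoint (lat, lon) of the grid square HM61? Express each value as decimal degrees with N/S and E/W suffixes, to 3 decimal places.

31.500° N, 27.000° W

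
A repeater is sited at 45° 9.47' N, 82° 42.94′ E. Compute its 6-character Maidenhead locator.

NN15id

Shift to the Maidenhead origin (180°W, 90°S): lon 262.7157, lat 135.1578.
Field: 262.7157/20 → 13 → N, 135.1578/10 → 13 → N; chars NN.
Square: 2.7157/2 → 1, 5.1578/1 → 5; chars 15.
Subsquare: 0.7157/0.0833333 → 8 → i, 0.1578/0.0416667 → 3 → d; chars id.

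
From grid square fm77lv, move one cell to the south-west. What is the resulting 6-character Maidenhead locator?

FM77ku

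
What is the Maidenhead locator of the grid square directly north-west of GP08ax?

FP99xa

Longitude subsquare a = 0; −1 → -1, wraps to 23 = x, carry into square.
Longitude square 0; −1 → -1, wraps to 9, carry into field.
Longitude field G = 6; −1 → 5 = F.
Latitude subsquare x = 23; +1 → 24, wraps to 0 = a, carry into square.
Latitude square 8; +1 → 9.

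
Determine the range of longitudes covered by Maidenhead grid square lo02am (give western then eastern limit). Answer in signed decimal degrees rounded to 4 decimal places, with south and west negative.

Field L=11, O=14: +11·20° lon, +14·10° lat → SW at lon 40°, lat 50°.
Square 0, 2: +0·2° lon, +2·1° lat → SW at lon 40°, lat 52°.
Subsquare a=0, m=12: +0·0.0833333° lon, +12·0.0416667° lat → SW at lon 40°, lat 52.5°.
Cell spans 0.0833333° lon × 0.0416667° lat.
west 40.0000, east 40.0833.

40.0000, 40.0833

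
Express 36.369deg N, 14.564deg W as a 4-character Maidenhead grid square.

Add 180° to longitude and 90° to latitude: 165.44, 126.37.
Field: lon ⌊165.44/20⌋ = 8 → I; lat ⌊126.37/10⌋ = 12 → M.
Square: lon ⌊5.44/2⌋ = 2; lat ⌊6.37/1⌋ = 6.

IM26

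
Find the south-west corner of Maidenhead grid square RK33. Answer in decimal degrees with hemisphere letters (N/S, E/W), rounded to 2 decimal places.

13.00° N, 166.00° E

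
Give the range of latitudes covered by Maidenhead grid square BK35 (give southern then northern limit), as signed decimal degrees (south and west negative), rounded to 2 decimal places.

15.00, 16.00

Field B=1, K=10: +1·20° lon, +10·10° lat → SW at lon -160°, lat 10°.
Square 3, 5: +3·2° lon, +5·1° lat → SW at lon -154°, lat 15°.
Cell spans 2° lon × 1° lat.
south 15.00, north 16.00.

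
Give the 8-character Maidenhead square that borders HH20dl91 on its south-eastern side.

HH20el00

Longitude extended square 9; +1 → 10, wraps to 0, carry into subsquare.
Longitude subsquare d = 3; +1 → 4 = e.
Latitude extended square 1; −1 → 0.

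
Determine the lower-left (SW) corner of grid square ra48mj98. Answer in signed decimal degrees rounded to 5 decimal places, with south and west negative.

-81.59167, 169.07500

Field R=17, A=0: +17·20° lon, +0·10° lat → SW at lon 160°, lat -90°.
Square 4, 8: +4·2° lon, +8·1° lat → SW at lon 168°, lat -82°.
Subsquare m=12, j=9: +12·0.0833333° lon, +9·0.0416667° lat → SW at lon 169°, lat -81.625°.
Extended square 9, 8: +9·0.00833333° lon, +8·0.00416667° lat → SW at lon 169.075°, lat -81.5917°.
latitude -81.59167, longitude 169.07500.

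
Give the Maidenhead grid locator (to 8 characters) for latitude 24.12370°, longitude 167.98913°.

RL34xc89

Shift to the Maidenhead origin (180°W, 90°S): lon 347.98913, lat 114.12370.
Field: lon ⌊347.98913/20⌋ = 17 → R; lat ⌊114.12370/10⌋ = 11 → L.
Square: lon ⌊7.98913/2⌋ = 3; lat ⌊4.12370/1⌋ = 4.
Subsquare: lon ⌊1.98913/0.0833333⌋ = 23 → x; lat ⌊0.12370/0.0416667⌋ = 2 → c.
Extended square: lon ⌊0.07246/0.00833333⌋ = 8; lat ⌊0.04037/0.00416667⌋ = 9.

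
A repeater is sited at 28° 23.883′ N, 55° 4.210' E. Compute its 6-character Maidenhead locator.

LL78mj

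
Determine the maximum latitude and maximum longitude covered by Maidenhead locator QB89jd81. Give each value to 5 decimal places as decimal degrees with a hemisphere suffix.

70.86667° S, 156.82500° E

Field Q=16, B=1: +16·20° lon, +1·10° lat → SW at lon 140°, lat -80°.
Square 8, 9: +8·2° lon, +9·1° lat → SW at lon 156°, lat -71°.
Subsquare j=9, d=3: +9·0.0833333° lon, +3·0.0416667° lat → SW at lon 156.75°, lat -70.875°.
Extended square 8, 1: +8·0.00833333° lon, +1·0.00416667° lat → SW at lon 156.817°, lat -70.8708°.
Cell spans 0.00833333° lon × 0.00416667° lat. NE corner is SW corner plus one full cell.
latitude 70.86667° S, longitude 156.82500° E.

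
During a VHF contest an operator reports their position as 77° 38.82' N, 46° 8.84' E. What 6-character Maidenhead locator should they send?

Shift to the Maidenhead origin (180°W, 90°S): lon 226.1473, lat 167.6470.
Field: 226.1473/20 → 11 → L, 167.6470/10 → 16 → Q; chars LQ.
Square: 6.1473/2 → 3, 7.6470/1 → 7; chars 37.
Subsquare: 0.1473/0.0833333 → 1 → b, 0.6470/0.0416667 → 15 → p; chars bp.

LQ37bp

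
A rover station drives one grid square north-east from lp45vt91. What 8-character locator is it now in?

LP45wt02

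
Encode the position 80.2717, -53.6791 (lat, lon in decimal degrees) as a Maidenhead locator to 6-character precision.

GR30dg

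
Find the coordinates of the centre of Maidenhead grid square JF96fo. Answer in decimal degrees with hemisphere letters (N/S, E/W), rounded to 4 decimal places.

33.3958° S, 18.4583° E

Field J=9, F=5: +9·20° lon, +5·10° lat → SW at lon 0°, lat -40°.
Square 9, 6: +9·2° lon, +6·1° lat → SW at lon 18°, lat -34°.
Subsquare f=5, o=14: +5·0.0833333° lon, +14·0.0416667° lat → SW at lon 18.4167°, lat -33.4167°.
Cell spans 0.0833333° lon × 0.0416667° lat. Centre is SW corner plus half of each.
latitude 33.3958° S, longitude 18.4583° E.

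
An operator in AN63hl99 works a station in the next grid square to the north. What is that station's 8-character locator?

Latitude extended square 9; +1 → 10, wraps to 0, carry into subsquare.
Latitude subsquare l = 11; +1 → 12 = m.
The longitude characters are unchanged.

AN63hm90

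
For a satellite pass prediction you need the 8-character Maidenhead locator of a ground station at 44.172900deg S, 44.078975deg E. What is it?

LE25at98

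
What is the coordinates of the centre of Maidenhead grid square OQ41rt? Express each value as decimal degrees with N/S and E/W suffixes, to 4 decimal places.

71.8125° N, 109.4583° E

Field O=14, Q=16: +14·20° lon, +16·10° lat → SW at lon 100°, lat 70°.
Square 4, 1: +4·2° lon, +1·1° lat → SW at lon 108°, lat 71°.
Subsquare r=17, t=19: +17·0.0833333° lon, +19·0.0416667° lat → SW at lon 109.417°, lat 71.7917°.
Cell spans 0.0833333° lon × 0.0416667° lat. Centre is SW corner plus half of each.
latitude 71.8125° N, longitude 109.4583° E.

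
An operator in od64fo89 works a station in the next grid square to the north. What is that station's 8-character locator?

Latitude extended square 9; +1 → 10, wraps to 0, carry into subsquare.
Latitude subsquare o = 14; +1 → 15 = p.
The longitude characters are unchanged.

OD64fp80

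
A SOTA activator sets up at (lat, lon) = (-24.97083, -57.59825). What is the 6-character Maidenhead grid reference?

GG15ea

Add 180° to longitude and 90° to latitude: 122.4017, 65.0292.
Field: lon ⌊122.4017/20⌋ = 6 → G; lat ⌊65.0292/10⌋ = 6 → G.
Square: lon ⌊2.4017/2⌋ = 1; lat ⌊5.0292/1⌋ = 5.
Subsquare: lon ⌊0.4017/0.0833333⌋ = 4 → e; lat ⌊0.0292/0.0416667⌋ = 0 → a.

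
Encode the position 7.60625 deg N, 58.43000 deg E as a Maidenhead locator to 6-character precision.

Shift to the Maidenhead origin (180°W, 90°S): lon 238.4300, lat 97.6063.
Field: 238.4300/20 → 11 → L, 97.6063/10 → 9 → J; chars LJ.
Square: 18.4300/2 → 9, 7.6063/1 → 7; chars 97.
Subsquare: 0.4300/0.0833333 → 5 → f, 0.6063/0.0416667 → 14 → o; chars fo.

LJ97fo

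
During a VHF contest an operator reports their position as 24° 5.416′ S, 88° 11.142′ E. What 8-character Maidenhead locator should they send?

Add 180° to longitude and 90° to latitude: 268.18570, 65.90973.
Field: 268.18570/20 → 13 → N, 65.90973/10 → 6 → G; chars NG.
Square: 8.18570/2 → 4, 5.90973/1 → 5; chars 45.
Subsquare: 0.18570/0.0833333 → 2 → c, 0.90973/0.0416667 → 21 → v; chars cv.
Extended square: 0.01903/0.00833333 → 2, 0.03473/0.00416667 → 8; chars 28.

NG45cv28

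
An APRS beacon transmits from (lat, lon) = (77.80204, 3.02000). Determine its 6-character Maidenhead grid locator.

JQ17mt

Shift to the Maidenhead origin (180°W, 90°S): lon 183.0200, lat 167.8020.
Field: lon ⌊183.0200/20⌋ = 9 → J; lat ⌊167.8020/10⌋ = 16 → Q.
Square: lon ⌊3.0200/2⌋ = 1; lat ⌊7.8020/1⌋ = 7.
Subsquare: lon ⌊1.0200/0.0833333⌋ = 12 → m; lat ⌊0.8020/0.0416667⌋ = 19 → t.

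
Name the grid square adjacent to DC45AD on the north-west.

DC35xe

Longitude subsquare a = 0; −1 → -1, wraps to 23 = x, carry into square.
Longitude square 4; −1 → 3.
Latitude subsquare d = 3; +1 → 4 = e.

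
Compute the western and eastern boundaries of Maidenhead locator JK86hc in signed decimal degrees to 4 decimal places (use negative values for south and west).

Field J=9, K=10: +9·20° lon, +10·10° lat → SW at lon 0°, lat 10°.
Square 8, 6: +8·2° lon, +6·1° lat → SW at lon 16°, lat 16°.
Subsquare h=7, c=2: +7·0.0833333° lon, +2·0.0416667° lat → SW at lon 16.5833°, lat 16.0833°.
Cell spans 0.0833333° lon × 0.0416667° lat.
west 16.5833, east 16.6667.

16.5833, 16.6667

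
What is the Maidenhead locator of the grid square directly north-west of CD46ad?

CD36xe

Longitude subsquare a = 0; −1 → -1, wraps to 23 = x, carry into square.
Longitude square 4; −1 → 3.
Latitude subsquare d = 3; +1 → 4 = e.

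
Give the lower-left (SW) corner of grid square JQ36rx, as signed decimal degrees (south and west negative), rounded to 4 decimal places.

76.9583, 7.4167

Field J=9, Q=16: +9·20° lon, +16·10° lat → SW at lon 0°, lat 70°.
Square 3, 6: +3·2° lon, +6·1° lat → SW at lon 6°, lat 76°.
Subsquare r=17, x=23: +17·0.0833333° lon, +23·0.0416667° lat → SW at lon 7.41667°, lat 76.9583°.
latitude 76.9583, longitude 7.4167.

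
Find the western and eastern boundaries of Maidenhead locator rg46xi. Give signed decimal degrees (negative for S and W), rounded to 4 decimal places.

Field R=17, G=6: +17·20° lon, +6·10° lat → SW at lon 160°, lat -30°.
Square 4, 6: +4·2° lon, +6·1° lat → SW at lon 168°, lat -24°.
Subsquare x=23, i=8: +23·0.0833333° lon, +8·0.0416667° lat → SW at lon 169.917°, lat -23.6667°.
Cell spans 0.0833333° lon × 0.0416667° lat.
west 169.9167, east 170.0000.

169.9167, 170.0000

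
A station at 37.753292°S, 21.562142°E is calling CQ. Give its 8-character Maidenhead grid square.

Shift to the Maidenhead origin (180°W, 90°S): lon 201.56214, lat 52.24671.
Field (20°×10°, letters A–R): 201.56214/20 → 10 → K, 52.24671/10 → 5 → F; chars KF.
Square (2°×1°, digits 0–9): 1.56214/2 → 0, 2.24671/1 → 2; chars 02.
Subsquare (5′×2.5′, letters a–x): 1.56214/0.0833333 → 18 → s, 0.24671/0.0416667 → 5 → f; chars sf.
Extended square (30″×15″, digits 0–9): 0.06214/0.00833333 → 7, 0.03837/0.00416667 → 9; chars 79.

KF02sf79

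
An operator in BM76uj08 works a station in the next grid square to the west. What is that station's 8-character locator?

BM76tj98

Longitude extended square 0; −1 → -1, wraps to 9, carry into subsquare.
Longitude subsquare u = 20; −1 → 19 = t.
The latitude characters are unchanged.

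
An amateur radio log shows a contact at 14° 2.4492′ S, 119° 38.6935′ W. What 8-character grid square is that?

Shift to the Maidenhead origin (180°W, 90°S): lon 60.35511, lat 75.95918.
Field: 60.35511/20 → 3 → D, 75.95918/10 → 7 → H; chars DH.
Square: 0.35511/2 → 0, 5.95918/1 → 5; chars 05.
Subsquare: 0.35511/0.0833333 → 4 → e, 0.95918/0.0416667 → 23 → x; chars ex.
Extended square: 0.02178/0.00833333 → 2, 0.00085/0.00416667 → 0; chars 20.

DH05ex20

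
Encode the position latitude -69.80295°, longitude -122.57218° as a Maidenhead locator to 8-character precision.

Offset from 180°W / 90°S: lon 57.42782°, lat 20.19705°.
Field (20°×10°, letters A–R): 57.42782/20 → 2 → C, 20.19705/10 → 2 → C; chars CC.
Square (2°×1°, digits 0–9): 17.42782/2 → 8, 0.19705/1 → 0; chars 80.
Subsquare (5′×2.5′, letters a–x): 1.42782/0.0833333 → 17 → r, 0.19705/0.0416667 → 4 → e; chars re.
Extended square (30″×15″, digits 0–9): 0.01115/0.00833333 → 1, 0.03038/0.00416667 → 7; chars 17.

CC80re17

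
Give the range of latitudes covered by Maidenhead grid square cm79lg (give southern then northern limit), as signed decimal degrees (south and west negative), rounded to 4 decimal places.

39.2500, 39.2917

Field C=2, M=12: +2·20° lon, +12·10° lat → SW at lon -140°, lat 30°.
Square 7, 9: +7·2° lon, +9·1° lat → SW at lon -126°, lat 39°.
Subsquare l=11, g=6: +11·0.0833333° lon, +6·0.0416667° lat → SW at lon -125.083°, lat 39.25°.
Cell spans 0.0833333° lon × 0.0416667° lat.
south 39.2500, north 39.2917.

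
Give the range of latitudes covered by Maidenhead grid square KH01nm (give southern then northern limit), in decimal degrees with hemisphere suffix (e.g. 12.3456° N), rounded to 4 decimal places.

Field K=10, H=7: +10·20° lon, +7·10° lat → SW at lon 20°, lat -20°.
Square 0, 1: +0·2° lon, +1·1° lat → SW at lon 20°, lat -19°.
Subsquare n=13, m=12: +13·0.0833333° lon, +12·0.0416667° lat → SW at lon 21.0833°, lat -18.5°.
Cell spans 0.0833333° lon × 0.0416667° lat.
south 18.5000° S, north 18.4583° S.

18.5000° S, 18.4583° S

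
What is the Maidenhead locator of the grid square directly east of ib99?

JB09

Longitude square 9; +1 → 10, wraps to 0, carry into field.
Longitude field I = 8; +1 → 9 = J.
The latitude characters are unchanged.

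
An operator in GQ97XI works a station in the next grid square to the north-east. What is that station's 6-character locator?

Longitude subsquare x = 23; +1 → 24, wraps to 0 = a, carry into square.
Longitude square 9; +1 → 10, wraps to 0, carry into field.
Longitude field G = 6; +1 → 7 = H.
Latitude subsquare i = 8; +1 → 9 = j.

HQ07aj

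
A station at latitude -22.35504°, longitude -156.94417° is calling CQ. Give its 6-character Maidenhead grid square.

BG17mp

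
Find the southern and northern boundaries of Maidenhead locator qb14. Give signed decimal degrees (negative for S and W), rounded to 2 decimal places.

Field Q=16, B=1: +16·20° lon, +1·10° lat → SW at lon 140°, lat -80°.
Square 1, 4: +1·2° lon, +4·1° lat → SW at lon 142°, lat -76°.
Cell spans 2° lon × 1° lat.
south -76.00, north -75.00.

-76.00, -75.00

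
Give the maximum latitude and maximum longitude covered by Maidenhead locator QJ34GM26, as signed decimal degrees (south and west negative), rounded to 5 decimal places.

4.52917, 146.52500

Field Q=16, J=9: +16·20° lon, +9·10° lat → SW at lon 140°, lat 0°.
Square 3, 4: +3·2° lon, +4·1° lat → SW at lon 146°, lat 4°.
Subsquare g=6, m=12: +6·0.0833333° lon, +12·0.0416667° lat → SW at lon 146.5°, lat 4.5°.
Extended square 2, 6: +2·0.00833333° lon, +6·0.00416667° lat → SW at lon 146.517°, lat 4.525°.
Cell spans 0.00833333° lon × 0.00416667° lat. NE corner is SW corner plus one full cell.
latitude 4.52917, longitude 146.52500.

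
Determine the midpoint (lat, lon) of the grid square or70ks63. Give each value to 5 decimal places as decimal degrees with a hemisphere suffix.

Field O=14, R=17: +14·20° lon, +17·10° lat → SW at lon 100°, lat 80°.
Square 7, 0: +7·2° lon, +0·1° lat → SW at lon 114°, lat 80°.
Subsquare k=10, s=18: +10·0.0833333° lon, +18·0.0416667° lat → SW at lon 114.833°, lat 80.75°.
Extended square 6, 3: +6·0.00833333° lon, +3·0.00416667° lat → SW at lon 114.883°, lat 80.7625°.
Cell spans 0.00833333° lon × 0.00416667° lat. Centre is SW corner plus half of each.
latitude 80.76458° N, longitude 114.88750° E.

80.76458° N, 114.88750° E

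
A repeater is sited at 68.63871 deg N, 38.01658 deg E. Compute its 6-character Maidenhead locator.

KP98ap

Shift to the Maidenhead origin (180°W, 90°S): lon 218.0166, lat 158.6387.
Field: lon ⌊218.0166/20⌋ = 10 → K; lat ⌊158.6387/10⌋ = 15 → P.
Square: lon ⌊18.0166/2⌋ = 9; lat ⌊8.6387/1⌋ = 8.
Subsquare: lon ⌊0.0166/0.0833333⌋ = 0 → a; lat ⌊0.6387/0.0416667⌋ = 15 → p.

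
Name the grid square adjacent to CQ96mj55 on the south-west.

Longitude extended square 5; −1 → 4.
Latitude extended square 5; −1 → 4.

CQ96mj44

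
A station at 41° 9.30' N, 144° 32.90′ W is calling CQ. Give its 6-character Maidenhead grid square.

BN71rd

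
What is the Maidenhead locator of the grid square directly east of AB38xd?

Longitude subsquare x = 23; +1 → 24, wraps to 0 = a, carry into square.
Longitude square 3; +1 → 4.
The latitude characters are unchanged.

AB48ad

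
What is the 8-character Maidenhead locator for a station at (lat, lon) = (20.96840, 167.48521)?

Shift to the Maidenhead origin (180°W, 90°S): lon 347.48521, lat 110.96840.
Field (20°×10°, letters A–R): lon ⌊347.48521/20⌋ = 17 → R; lat ⌊110.96840/10⌋ = 11 → L.
Square (2°×1°, digits 0–9): lon ⌊7.48521/2⌋ = 3; lat ⌊0.96840/1⌋ = 0.
Subsquare (5′×2.5′, letters a–x): lon ⌊1.48521/0.0833333⌋ = 17 → r; lat ⌊0.96840/0.0416667⌋ = 23 → x.
Extended square (30″×15″, digits 0–9): lon ⌊0.06854/0.00833333⌋ = 8; lat ⌊0.01007/0.00416667⌋ = 2.

RL30rx82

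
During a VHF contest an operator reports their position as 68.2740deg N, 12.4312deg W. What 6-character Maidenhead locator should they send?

IP38sg

Shift to the Maidenhead origin (180°W, 90°S): lon 167.5688, lat 158.2740.
Field (20°×10°, letters A–R): 167.5688/20 → 8 → I, 158.2740/10 → 15 → P; chars IP.
Square (2°×1°, digits 0–9): 7.5688/2 → 3, 8.2740/1 → 8; chars 38.
Subsquare (5′×2.5′, letters a–x): 1.5688/0.0833333 → 18 → s, 0.2740/0.0416667 → 6 → g; chars sg.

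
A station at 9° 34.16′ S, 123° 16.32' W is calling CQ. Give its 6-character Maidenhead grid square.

Add 180° to longitude and 90° to latitude: 56.7280, 80.4307.
Field: lon ⌊56.7280/20⌋ = 2 → C; lat ⌊80.4307/10⌋ = 8 → I.
Square: lon ⌊16.7280/2⌋ = 8; lat ⌊0.4307/1⌋ = 0.
Subsquare: lon ⌊0.7280/0.0833333⌋ = 8 → i; lat ⌊0.4307/0.0416667⌋ = 10 → k.

CI80ik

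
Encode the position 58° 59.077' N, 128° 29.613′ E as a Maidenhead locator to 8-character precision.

Shift to the Maidenhead origin (180°W, 90°S): lon 308.49355, lat 148.98462.
Field: lon ⌊308.49355/20⌋ = 15 → P; lat ⌊148.98462/10⌋ = 14 → O.
Square: lon ⌊8.49355/2⌋ = 4; lat ⌊8.98462/1⌋ = 8.
Subsquare: lon ⌊0.49355/0.0833333⌋ = 5 → f; lat ⌊0.98462/0.0416667⌋ = 23 → x.
Extended square: lon ⌊0.07688/0.00833333⌋ = 9; lat ⌊0.02628/0.00416667⌋ = 6.

PO48fx96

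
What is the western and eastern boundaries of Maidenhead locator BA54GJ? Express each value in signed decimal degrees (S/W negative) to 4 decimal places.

-149.5000, -149.4167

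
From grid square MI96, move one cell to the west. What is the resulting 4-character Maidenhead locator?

Longitude square 9; −1 → 8.
The latitude characters are unchanged.

MI86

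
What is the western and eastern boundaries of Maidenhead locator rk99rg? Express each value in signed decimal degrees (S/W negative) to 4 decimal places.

179.4167, 179.5000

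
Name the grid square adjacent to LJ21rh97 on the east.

LJ21sh07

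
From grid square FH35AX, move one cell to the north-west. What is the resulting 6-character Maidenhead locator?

Longitude subsquare a = 0; −1 → -1, wraps to 23 = x, carry into square.
Longitude square 3; −1 → 2.
Latitude subsquare x = 23; +1 → 24, wraps to 0 = a, carry into square.
Latitude square 5; +1 → 6.

FH26xa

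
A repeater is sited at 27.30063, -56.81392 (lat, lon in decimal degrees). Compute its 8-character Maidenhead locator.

Add 180° to longitude and 90° to latitude: 123.18608, 117.30063.
Field: 123.18608/20 → 6 → G, 117.30063/10 → 11 → L; chars GL.
Square: 3.18608/2 → 1, 7.30063/1 → 7; chars 17.
Subsquare: 1.18608/0.0833333 → 14 → o, 0.30063/0.0416667 → 7 → h; chars oh.
Extended square: 0.01941/0.00833333 → 2, 0.00896/0.00416667 → 2; chars 22.

GL17oh22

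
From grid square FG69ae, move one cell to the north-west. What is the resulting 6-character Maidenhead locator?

FG59xf

Longitude subsquare a = 0; −1 → -1, wraps to 23 = x, carry into square.
Longitude square 6; −1 → 5.
Latitude subsquare e = 4; +1 → 5 = f.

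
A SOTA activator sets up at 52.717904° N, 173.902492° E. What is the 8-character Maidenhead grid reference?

Add 180° to longitude and 90° to latitude: 353.90249, 142.71790.
Field: 353.90249/20 → 17 → R, 142.71790/10 → 14 → O; chars RO.
Square: 13.90249/2 → 6, 2.71790/1 → 2; chars 62.
Subsquare: 1.90249/0.0833333 → 22 → w, 0.71790/0.0416667 → 17 → r; chars wr.
Extended square: 0.06916/0.00833333 → 8, 0.00957/0.00416667 → 2; chars 82.

RO62wr82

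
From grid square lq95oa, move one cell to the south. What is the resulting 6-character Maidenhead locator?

LQ94ox

Latitude subsquare a = 0; −1 → -1, wraps to 23 = x, carry into square.
Latitude square 5; −1 → 4.
The longitude characters are unchanged.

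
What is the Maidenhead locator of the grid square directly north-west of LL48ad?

Longitude subsquare a = 0; −1 → -1, wraps to 23 = x, carry into square.
Longitude square 4; −1 → 3.
Latitude subsquare d = 3; +1 → 4 = e.

LL38xe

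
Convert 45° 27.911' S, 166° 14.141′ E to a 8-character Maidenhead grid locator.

Offset from 180°W / 90°S: lon 346.23568°, lat 44.53482°.
Field: 346.23568/20 → 17 → R, 44.53482/10 → 4 → E; chars RE.
Square: 6.23568/2 → 3, 4.53482/1 → 4; chars 34.
Subsquare: 0.23568/0.0833333 → 2 → c, 0.53482/0.0416667 → 12 → m; chars cm.
Extended square: 0.06902/0.00833333 → 8, 0.03482/0.00416667 → 8; chars 88.

RE34cm88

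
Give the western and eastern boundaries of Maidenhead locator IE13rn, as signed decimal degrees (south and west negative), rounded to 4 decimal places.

-16.5833, -16.5000

Field I=8, E=4: +8·20° lon, +4·10° lat → SW at lon -20°, lat -50°.
Square 1, 3: +1·2° lon, +3·1° lat → SW at lon -18°, lat -47°.
Subsquare r=17, n=13: +17·0.0833333° lon, +13·0.0416667° lat → SW at lon -16.5833°, lat -46.4583°.
Cell spans 0.0833333° lon × 0.0416667° lat.
west -16.5833, east -16.5000.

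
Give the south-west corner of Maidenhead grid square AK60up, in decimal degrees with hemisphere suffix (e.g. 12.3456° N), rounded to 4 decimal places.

Field A=0, K=10: +0·20° lon, +10·10° lat → SW at lon -180°, lat 10°.
Square 6, 0: +6·2° lon, +0·1° lat → SW at lon -168°, lat 10°.
Subsquare u=20, p=15: +20·0.0833333° lon, +15·0.0416667° lat → SW at lon -166.333°, lat 10.625°.
latitude 10.6250° N, longitude 166.3333° W.

10.6250° N, 166.3333° W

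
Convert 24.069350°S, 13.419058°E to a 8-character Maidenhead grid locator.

Add 180° to longitude and 90° to latitude: 193.41906, 65.93065.
Field: lon ⌊193.41906/20⌋ = 9 → J; lat ⌊65.93065/10⌋ = 6 → G.
Square: lon ⌊13.41906/2⌋ = 6; lat ⌊5.93065/1⌋ = 5.
Subsquare: lon ⌊1.41906/0.0833333⌋ = 17 → r; lat ⌊0.93065/0.0416667⌋ = 22 → w.
Extended square: lon ⌊0.00239/0.00833333⌋ = 0; lat ⌊0.01398/0.00416667⌋ = 3.

JG65rw03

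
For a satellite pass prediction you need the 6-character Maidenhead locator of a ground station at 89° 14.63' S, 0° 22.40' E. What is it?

Add 180° to longitude and 90° to latitude: 180.3733, 0.7562.
Field: 180.3733/20 → 9 → J, 0.7562/10 → 0 → A; chars JA.
Square: 0.3733/2 → 0, 0.7562/1 → 0; chars 00.
Subsquare: 0.3733/0.0833333 → 4 → e, 0.7562/0.0416667 → 18 → s; chars es.

JA00es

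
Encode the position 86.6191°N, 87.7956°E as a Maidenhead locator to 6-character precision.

Offset from 180°W / 90°S: lon 267.7956°, lat 176.6191°.
Field: 267.7956/20 → 13 → N, 176.6191/10 → 17 → R; chars NR.
Square: 7.7956/2 → 3, 6.6191/1 → 6; chars 36.
Subsquare: 1.7956/0.0833333 → 21 → v, 0.6191/0.0416667 → 14 → o; chars vo.

NR36vo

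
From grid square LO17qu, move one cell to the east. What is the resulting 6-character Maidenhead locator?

LO17ru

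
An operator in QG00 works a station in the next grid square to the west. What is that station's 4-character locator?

PG90

Longitude square 0; −1 → -1, wraps to 9, carry into field.
Longitude field Q = 16; −1 → 15 = P.
The latitude characters are unchanged.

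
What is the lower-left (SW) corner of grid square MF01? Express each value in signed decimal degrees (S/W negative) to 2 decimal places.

-39.00, 60.00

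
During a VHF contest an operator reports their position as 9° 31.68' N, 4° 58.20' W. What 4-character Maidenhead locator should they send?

Add 180° to longitude and 90° to latitude: 175.03, 99.53.
Field: lon ⌊175.03/20⌋ = 8 → I; lat ⌊99.53/10⌋ = 9 → J.
Square: lon ⌊15.03/2⌋ = 7; lat ⌊9.53/1⌋ = 9.

IJ79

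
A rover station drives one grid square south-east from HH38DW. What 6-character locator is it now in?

HH38ev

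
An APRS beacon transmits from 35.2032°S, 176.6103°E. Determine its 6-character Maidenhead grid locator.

RF84ht

Add 180° to longitude and 90° to latitude: 356.6103, 54.7968.
Field: lon ⌊356.6103/20⌋ = 17 → R; lat ⌊54.7968/10⌋ = 5 → F.
Square: lon ⌊16.6103/2⌋ = 8; lat ⌊4.7968/1⌋ = 4.
Subsquare: lon ⌊0.6103/0.0833333⌋ = 7 → h; lat ⌊0.7968/0.0416667⌋ = 19 → t.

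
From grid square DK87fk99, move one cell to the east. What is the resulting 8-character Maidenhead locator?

Longitude extended square 9; +1 → 10, wraps to 0, carry into subsquare.
Longitude subsquare f = 5; +1 → 6 = g.
The latitude characters are unchanged.

DK87gk09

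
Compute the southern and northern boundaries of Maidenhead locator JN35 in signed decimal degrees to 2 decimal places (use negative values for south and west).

45.00, 46.00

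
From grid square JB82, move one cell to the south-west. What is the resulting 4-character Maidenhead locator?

JB71

Longitude square 8; −1 → 7.
Latitude square 2; −1 → 1.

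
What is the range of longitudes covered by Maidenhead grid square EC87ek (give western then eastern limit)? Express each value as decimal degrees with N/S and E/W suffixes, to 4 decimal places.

83.6667° W, 83.5833° W

Field E=4, C=2: +4·20° lon, +2·10° lat → SW at lon -100°, lat -70°.
Square 8, 7: +8·2° lon, +7·1° lat → SW at lon -84°, lat -63°.
Subsquare e=4, k=10: +4·0.0833333° lon, +10·0.0416667° lat → SW at lon -83.6667°, lat -62.5833°.
Cell spans 0.0833333° lon × 0.0416667° lat.
west 83.6667° W, east 83.5833° W.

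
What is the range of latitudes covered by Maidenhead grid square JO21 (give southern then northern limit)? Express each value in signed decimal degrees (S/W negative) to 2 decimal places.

Field J=9, O=14: +9·20° lon, +14·10° lat → SW at lon 0°, lat 50°.
Square 2, 1: +2·2° lon, +1·1° lat → SW at lon 4°, lat 51°.
Cell spans 2° lon × 1° lat.
south 51.00, north 52.00.

51.00, 52.00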